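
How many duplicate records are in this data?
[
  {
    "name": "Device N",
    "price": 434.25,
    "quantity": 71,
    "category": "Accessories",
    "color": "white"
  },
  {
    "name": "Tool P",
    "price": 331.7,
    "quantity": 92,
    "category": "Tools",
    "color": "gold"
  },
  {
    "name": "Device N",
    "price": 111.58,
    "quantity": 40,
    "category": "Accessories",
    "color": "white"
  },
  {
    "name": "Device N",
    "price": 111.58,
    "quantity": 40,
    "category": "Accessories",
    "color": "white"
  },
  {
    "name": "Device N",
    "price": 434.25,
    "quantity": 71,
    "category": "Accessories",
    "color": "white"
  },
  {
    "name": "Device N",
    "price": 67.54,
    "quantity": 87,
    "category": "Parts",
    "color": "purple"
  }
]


Checking 6 records for duplicates:

  Row 1: Device N ($434.25, qty 71)
  Row 2: Tool P ($331.7, qty 92)
  Row 3: Device N ($111.58, qty 40)
  Row 4: Device N ($111.58, qty 40) <-- DUPLICATE
  Row 5: Device N ($434.25, qty 71) <-- DUPLICATE
  Row 6: Device N ($67.54, qty 87)

Duplicates found: 2
Unique records: 4

2 duplicates, 4 unique


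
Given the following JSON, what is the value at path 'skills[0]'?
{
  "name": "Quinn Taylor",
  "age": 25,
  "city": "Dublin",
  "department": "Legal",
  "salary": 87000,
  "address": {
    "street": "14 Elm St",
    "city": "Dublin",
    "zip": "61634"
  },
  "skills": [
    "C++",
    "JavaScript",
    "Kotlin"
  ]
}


Query: skills[0]
Path: skills -> first element
Value: C++

C++


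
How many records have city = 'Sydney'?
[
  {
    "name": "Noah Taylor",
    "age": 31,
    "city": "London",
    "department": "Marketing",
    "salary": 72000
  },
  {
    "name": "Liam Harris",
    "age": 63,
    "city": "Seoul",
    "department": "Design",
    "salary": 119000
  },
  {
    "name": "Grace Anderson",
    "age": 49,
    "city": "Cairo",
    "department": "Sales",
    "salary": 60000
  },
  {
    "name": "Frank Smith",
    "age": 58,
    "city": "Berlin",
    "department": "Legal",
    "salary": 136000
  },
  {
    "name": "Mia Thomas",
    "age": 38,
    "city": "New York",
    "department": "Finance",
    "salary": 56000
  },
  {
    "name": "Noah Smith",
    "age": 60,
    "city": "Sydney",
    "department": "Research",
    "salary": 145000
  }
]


Data: 6 records
Condition: city = 'Sydney'

Checking each record:
  Noah Taylor: London
  Liam Harris: Seoul
  Grace Anderson: Cairo
  Frank Smith: Berlin
  Mia Thomas: New York
  Noah Smith: Sydney MATCH

Count: 1

1


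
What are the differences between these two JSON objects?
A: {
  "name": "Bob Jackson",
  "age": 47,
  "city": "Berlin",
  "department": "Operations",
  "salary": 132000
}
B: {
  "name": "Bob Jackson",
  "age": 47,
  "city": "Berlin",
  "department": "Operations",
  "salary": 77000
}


Comparing each field (in key order):
  name: same
  age: same
  city: same
  department: same
  salary: DIFFERENT
Differences:
  salary: 132000 -> 77000

1 field(s) changed

1 change: salary


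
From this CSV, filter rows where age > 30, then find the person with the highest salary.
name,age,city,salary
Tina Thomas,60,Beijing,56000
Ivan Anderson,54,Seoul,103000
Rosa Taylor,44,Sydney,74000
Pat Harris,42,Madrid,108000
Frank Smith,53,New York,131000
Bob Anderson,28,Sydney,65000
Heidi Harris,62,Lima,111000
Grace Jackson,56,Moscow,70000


Filter: age > 30
Sort by: salary (descending)

Filtered records (7):
  Frank Smith, age 53, salary $131000
  Heidi Harris, age 62, salary $111000
  Pat Harris, age 42, salary $108000
  Ivan Anderson, age 54, salary $103000
  Rosa Taylor, age 44, salary $74000
  Grace Jackson, age 56, salary $70000
  Tina Thomas, age 60, salary $56000

Highest salary: Frank Smith ($131000)

Frank Smith


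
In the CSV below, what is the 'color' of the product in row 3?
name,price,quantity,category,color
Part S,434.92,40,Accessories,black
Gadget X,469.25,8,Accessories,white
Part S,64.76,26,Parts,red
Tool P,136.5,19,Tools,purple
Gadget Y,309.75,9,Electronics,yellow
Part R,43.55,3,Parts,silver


Query: Row 3 ('Part S'), column 'color'
Value: red

red


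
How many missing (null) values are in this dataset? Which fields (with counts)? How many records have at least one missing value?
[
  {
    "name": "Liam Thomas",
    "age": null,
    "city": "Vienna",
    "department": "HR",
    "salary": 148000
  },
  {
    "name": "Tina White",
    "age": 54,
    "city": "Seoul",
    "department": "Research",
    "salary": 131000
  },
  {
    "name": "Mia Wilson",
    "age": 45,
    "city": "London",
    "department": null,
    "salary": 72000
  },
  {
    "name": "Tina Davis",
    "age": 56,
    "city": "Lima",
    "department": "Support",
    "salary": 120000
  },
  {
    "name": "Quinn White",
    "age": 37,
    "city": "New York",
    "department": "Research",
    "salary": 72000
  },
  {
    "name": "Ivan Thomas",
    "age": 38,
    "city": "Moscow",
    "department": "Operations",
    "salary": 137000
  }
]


Checking for missing (null) values in 6 records:

  Liam Thomas: age
  Tina White: complete
  Mia Wilson: department
  Tina Davis: complete
  Quinn White: complete
  Ivan Thomas: complete

Per field:
  name: 0 missing
  age: 1 missing
  city: 0 missing
  department: 1 missing
  salary: 0 missing

Total missing values: 2
Records with any missing: 2

2 missing values (age: 1, department: 1); 2 incomplete records


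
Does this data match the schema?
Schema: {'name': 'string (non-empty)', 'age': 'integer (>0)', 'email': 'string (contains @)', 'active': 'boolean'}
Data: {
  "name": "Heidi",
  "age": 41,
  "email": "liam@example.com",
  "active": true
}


Validating each field against schema:
  name: OK (non-empty string)
  age: OK (positive integer)
  email: OK (string with @)
  active: OK (boolean)

Result: VALID

VALID


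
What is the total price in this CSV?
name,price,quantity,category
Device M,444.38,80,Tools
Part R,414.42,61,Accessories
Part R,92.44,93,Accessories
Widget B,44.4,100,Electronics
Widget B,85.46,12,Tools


Computing total price:
Values: [444.38, 414.42, 92.44, 44.4, 85.46]
Sum = 1081.10

1081.10


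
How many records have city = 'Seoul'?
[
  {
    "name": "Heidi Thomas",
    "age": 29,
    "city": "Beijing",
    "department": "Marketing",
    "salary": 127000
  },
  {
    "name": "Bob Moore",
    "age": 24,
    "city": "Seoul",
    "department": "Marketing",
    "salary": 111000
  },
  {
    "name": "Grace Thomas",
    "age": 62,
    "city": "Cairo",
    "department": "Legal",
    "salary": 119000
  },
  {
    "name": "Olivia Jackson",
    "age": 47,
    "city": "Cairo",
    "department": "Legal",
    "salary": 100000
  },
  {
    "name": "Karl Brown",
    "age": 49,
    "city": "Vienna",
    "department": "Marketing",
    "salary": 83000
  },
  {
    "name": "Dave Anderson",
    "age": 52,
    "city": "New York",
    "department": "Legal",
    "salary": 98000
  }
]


Data: 6 records
Condition: city = 'Seoul'

Checking each record:
  Heidi Thomas: Beijing
  Bob Moore: Seoul MATCH
  Grace Thomas: Cairo
  Olivia Jackson: Cairo
  Karl Brown: Vienna
  Dave Anderson: New York

Count: 1

1


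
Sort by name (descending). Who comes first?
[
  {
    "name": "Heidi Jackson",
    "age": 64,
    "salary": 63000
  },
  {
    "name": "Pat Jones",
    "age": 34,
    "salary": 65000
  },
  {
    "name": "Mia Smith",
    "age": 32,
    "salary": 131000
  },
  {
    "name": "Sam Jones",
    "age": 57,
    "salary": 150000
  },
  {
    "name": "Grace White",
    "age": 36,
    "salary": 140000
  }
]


Sort by: name (descending)

Sorted order:
  1. Sam Jones (name = Sam Jones)
  2. Pat Jones (name = Pat Jones)
  3. Mia Smith (name = Mia Smith)
  4. Heidi Jackson (name = Heidi Jackson)
  5. Grace White (name = Grace White)

First: Sam Jones

Sam Jones


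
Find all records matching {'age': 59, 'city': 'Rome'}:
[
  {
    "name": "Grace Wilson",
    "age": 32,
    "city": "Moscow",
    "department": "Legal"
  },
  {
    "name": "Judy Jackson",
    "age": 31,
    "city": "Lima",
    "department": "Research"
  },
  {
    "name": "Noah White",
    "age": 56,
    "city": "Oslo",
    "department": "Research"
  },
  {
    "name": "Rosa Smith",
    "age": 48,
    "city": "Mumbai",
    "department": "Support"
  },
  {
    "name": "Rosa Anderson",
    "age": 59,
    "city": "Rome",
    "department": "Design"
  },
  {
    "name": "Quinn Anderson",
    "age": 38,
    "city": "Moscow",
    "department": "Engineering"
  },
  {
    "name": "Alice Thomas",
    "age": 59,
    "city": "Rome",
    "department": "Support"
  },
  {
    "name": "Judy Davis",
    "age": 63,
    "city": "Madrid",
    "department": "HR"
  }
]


Search criteria: {'age': 59, 'city': 'Rome'}

Checking 8 records:
  Grace Wilson: {age: 32, city: Moscow}
  Judy Jackson: {age: 31, city: Lima}
  Noah White: {age: 56, city: Oslo}
  Rosa Smith: {age: 48, city: Mumbai}
  Rosa Anderson: {age: 59, city: Rome} <-- MATCH
  Quinn Anderson: {age: 38, city: Moscow}
  Alice Thomas: {age: 59, city: Rome} <-- MATCH
  Judy Davis: {age: 63, city: Madrid}

Matches: ["Rosa Anderson", "Alice Thomas"]

["Rosa Anderson", "Alice Thomas"]


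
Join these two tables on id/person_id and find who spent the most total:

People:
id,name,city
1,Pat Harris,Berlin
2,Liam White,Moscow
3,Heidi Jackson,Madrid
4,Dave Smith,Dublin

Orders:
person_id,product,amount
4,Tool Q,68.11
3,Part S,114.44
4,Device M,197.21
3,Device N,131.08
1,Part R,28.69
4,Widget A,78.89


Join on: people.id = orders.person_id

Joined rows:
  Dave Smith (Dublin) bought Tool Q for $68.11
  Heidi Jackson (Madrid) bought Part S for $114.44
  Dave Smith (Dublin) bought Device M for $197.21
  Heidi Jackson (Madrid) bought Device N for $131.08
  Pat Harris (Berlin) bought Part R for $28.69
  Dave Smith (Dublin) bought Widget A for $78.89

Total per person:
  Dave Smith: $344.21
  Heidi Jackson: $245.52
  Pat Harris: $28.69

Top spender: Dave Smith ($344.21)

Dave Smith ($344.21)


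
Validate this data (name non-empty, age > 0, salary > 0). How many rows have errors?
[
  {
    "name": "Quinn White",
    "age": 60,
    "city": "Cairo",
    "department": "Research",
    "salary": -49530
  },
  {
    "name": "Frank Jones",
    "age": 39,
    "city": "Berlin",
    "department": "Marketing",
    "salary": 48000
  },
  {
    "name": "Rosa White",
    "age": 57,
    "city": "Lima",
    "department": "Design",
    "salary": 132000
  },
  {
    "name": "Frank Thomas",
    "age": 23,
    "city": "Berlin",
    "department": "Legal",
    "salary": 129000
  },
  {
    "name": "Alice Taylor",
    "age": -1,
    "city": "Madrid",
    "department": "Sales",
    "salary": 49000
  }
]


Validating 5 records:
Rules: name non-empty, age > 0, salary > 0

  Row 1 (Quinn White): negative salary: -49530
  Row 2 (Frank Jones): OK
  Row 3 (Rosa White): OK
  Row 4 (Frank Thomas): OK
  Row 5 (Alice Taylor): negative age: -1

Total errors: 2

2 errors


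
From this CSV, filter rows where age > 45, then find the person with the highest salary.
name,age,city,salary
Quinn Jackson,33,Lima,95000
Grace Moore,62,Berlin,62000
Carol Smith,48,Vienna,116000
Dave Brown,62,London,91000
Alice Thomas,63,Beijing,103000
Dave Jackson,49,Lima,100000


Filter: age > 45
Sort by: salary (descending)

Filtered records (5):
  Carol Smith, age 48, salary $116000
  Alice Thomas, age 63, salary $103000
  Dave Jackson, age 49, salary $100000
  Dave Brown, age 62, salary $91000
  Grace Moore, age 62, salary $62000

Highest salary: Carol Smith ($116000)

Carol Smith


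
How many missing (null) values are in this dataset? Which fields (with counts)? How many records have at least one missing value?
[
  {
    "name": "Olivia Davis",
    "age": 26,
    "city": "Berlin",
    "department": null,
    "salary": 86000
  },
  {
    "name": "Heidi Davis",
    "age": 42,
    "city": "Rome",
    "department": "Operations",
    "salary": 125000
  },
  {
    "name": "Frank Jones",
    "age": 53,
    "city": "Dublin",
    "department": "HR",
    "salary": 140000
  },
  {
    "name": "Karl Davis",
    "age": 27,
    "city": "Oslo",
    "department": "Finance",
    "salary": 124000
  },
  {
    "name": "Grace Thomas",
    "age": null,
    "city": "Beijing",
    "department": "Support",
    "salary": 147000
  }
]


Checking for missing (null) values in 5 records:

  Olivia Davis: department
  Heidi Davis: complete
  Frank Jones: complete
  Karl Davis: complete
  Grace Thomas: age

Per field:
  name: 0 missing
  age: 1 missing
  city: 0 missing
  department: 1 missing
  salary: 0 missing

Total missing values: 2
Records with any missing: 2

2 missing values (age: 1, department: 1); 2 incomplete records


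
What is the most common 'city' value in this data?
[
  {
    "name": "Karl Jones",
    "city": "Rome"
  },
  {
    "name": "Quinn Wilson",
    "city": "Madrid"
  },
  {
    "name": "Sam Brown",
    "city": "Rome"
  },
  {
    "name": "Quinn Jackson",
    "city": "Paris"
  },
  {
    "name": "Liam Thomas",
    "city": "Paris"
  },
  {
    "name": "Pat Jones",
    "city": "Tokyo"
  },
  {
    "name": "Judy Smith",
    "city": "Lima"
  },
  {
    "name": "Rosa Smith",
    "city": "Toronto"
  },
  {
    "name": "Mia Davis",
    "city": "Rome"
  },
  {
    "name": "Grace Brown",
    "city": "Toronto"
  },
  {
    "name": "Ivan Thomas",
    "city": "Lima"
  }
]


Counting 'city' values across 11 records:

  Rome: 3 ###
  Paris: 2 ##
  Lima: 2 ##
  Toronto: 2 ##
  Madrid: 1 #
  Tokyo: 1 #

Most common: Rome (3 times)

Rome (3 times)


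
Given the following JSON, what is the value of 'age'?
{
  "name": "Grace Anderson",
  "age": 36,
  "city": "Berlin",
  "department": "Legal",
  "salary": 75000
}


Looking up field 'age'
Value: 36

36


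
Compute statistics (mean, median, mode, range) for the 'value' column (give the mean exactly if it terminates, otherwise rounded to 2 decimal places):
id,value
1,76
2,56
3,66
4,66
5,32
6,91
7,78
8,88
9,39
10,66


Data: [76, 56, 66, 66, 32, 91, 78, 88, 39, 66]
Count: 10
Sum: 658
Mean: 658/10 = 65.8
Sorted: [32, 39, 56, 66, 66, 66, 76, 78, 88, 91]
Median: 66.0
Mode: 66 (3 times)
Range: 91 - 32 = 59
Min: 32, Max: 91

mean=65.8, median=66.0, mode=66, range=59


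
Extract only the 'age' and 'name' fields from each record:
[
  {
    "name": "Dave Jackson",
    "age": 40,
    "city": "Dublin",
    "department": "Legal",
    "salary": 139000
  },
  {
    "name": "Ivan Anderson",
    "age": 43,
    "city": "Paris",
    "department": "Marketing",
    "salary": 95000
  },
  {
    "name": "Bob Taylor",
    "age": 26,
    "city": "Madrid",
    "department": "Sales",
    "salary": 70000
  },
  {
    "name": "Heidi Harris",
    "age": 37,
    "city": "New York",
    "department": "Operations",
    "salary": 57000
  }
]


Original: 4 records with fields: name, age, city, department, salary
Keep: ['age', 'name']
Drop: ['city', 'department', 'salary']
Result: 4 records, 2 fields each

[
  {
    "age": 40,
    "name": "Dave Jackson"
  },
  {
    "age": 43,
    "name": "Ivan Anderson"
  },
  {
    "age": 26,
    "name": "Bob Taylor"
  },
  {
    "age": 37,
    "name": "Heidi Harris"
  }
]


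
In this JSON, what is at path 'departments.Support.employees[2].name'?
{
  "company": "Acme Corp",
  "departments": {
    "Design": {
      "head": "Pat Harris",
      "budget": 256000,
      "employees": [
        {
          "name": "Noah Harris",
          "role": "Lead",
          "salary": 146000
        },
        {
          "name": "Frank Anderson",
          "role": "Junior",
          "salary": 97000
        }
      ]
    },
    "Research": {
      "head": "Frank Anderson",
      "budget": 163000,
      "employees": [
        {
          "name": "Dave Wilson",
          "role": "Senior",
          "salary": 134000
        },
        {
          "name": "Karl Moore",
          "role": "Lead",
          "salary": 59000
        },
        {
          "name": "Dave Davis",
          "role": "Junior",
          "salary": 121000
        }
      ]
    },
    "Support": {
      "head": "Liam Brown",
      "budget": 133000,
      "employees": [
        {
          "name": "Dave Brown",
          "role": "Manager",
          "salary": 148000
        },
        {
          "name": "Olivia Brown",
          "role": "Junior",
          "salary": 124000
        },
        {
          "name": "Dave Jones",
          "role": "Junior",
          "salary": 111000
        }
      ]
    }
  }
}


Path: departments.Support.employees[2].name

Navigate:
  -> departments
  -> Support
  -> employees[2].name = 'Dave Jones'

Dave Jones


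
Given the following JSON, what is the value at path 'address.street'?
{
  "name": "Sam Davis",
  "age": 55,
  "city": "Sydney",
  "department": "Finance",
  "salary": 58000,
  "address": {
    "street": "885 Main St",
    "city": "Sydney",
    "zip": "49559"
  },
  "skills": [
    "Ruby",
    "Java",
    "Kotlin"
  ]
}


Query: address.street
Path: address -> street
Value: 885 Main St

885 Main St


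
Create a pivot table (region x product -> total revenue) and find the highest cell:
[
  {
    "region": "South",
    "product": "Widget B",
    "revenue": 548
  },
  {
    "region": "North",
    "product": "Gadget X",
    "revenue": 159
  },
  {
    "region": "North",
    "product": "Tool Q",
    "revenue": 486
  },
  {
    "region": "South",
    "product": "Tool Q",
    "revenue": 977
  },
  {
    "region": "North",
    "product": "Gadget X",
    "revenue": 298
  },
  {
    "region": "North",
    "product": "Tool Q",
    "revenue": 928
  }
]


Pivot: region (rows) x product (columns) -> total revenue

     Gadget X      Tool Q        Widget B    
North          457          1414             0  
South            0           977           548  

Highest: North / Tool Q = $1414

North / Tool Q = $1414


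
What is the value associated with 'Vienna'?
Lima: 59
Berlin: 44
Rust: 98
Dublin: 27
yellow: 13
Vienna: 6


Looking up key 'Vienna'
Value: 6

6


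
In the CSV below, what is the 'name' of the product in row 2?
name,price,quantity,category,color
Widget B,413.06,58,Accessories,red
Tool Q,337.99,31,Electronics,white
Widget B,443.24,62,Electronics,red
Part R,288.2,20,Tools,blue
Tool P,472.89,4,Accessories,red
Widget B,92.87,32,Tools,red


Query: Row 2 ('Tool Q'), column 'name'
Value: Tool Q

Tool Q


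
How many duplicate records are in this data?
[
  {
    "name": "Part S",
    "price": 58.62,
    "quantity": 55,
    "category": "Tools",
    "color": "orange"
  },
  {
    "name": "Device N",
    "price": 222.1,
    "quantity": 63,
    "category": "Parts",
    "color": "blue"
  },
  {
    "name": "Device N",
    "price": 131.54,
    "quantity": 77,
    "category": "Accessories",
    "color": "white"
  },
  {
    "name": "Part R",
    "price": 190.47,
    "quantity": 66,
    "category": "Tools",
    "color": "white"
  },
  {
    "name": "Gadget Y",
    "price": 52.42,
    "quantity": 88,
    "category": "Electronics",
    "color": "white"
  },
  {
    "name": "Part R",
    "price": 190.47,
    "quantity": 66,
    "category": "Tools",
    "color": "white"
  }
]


Checking 6 records for duplicates:

  Row 1: Part S ($58.62, qty 55)
  Row 2: Device N ($222.1, qty 63)
  Row 3: Device N ($131.54, qty 77)
  Row 4: Part R ($190.47, qty 66)
  Row 5: Gadget Y ($52.42, qty 88)
  Row 6: Part R ($190.47, qty 66) <-- DUPLICATE

Duplicates found: 1
Unique records: 5

1 duplicates, 5 unique


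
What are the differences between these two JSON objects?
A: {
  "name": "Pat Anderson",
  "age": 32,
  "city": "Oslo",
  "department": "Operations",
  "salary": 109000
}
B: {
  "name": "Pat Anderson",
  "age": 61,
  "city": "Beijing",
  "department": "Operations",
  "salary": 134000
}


Comparing each field (in key order):
  name: same
  age: DIFFERENT
  city: DIFFERENT
  department: same
  salary: DIFFERENT
Differences:
  age: 32 -> 61
  city: Oslo -> Beijing
  salary: 109000 -> 134000

3 field(s) changed

3 changes: age, city, salary


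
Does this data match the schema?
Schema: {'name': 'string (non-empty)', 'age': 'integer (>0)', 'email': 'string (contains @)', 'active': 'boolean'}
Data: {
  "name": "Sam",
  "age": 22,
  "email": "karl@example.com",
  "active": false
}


Validating each field against schema:
  name: OK (non-empty string)
  age: OK (positive integer)
  email: OK (string with @)
  active: OK (boolean)

Result: VALID

VALID


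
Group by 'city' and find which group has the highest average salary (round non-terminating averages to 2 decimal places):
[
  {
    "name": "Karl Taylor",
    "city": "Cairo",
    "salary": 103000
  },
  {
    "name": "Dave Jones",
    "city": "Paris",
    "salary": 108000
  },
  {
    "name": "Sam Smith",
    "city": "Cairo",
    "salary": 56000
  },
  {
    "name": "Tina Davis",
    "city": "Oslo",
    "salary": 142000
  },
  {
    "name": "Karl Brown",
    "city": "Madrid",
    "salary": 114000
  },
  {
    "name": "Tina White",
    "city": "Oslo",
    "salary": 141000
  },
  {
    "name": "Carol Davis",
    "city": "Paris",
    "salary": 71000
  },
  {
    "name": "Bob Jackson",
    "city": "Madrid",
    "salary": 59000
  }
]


Group by: city

Groups:
  Cairo: 2 people, avg salary = 159000/2 = $79500
  Madrid: 2 people, avg salary = 173000/2 = $86500
  Oslo: 2 people, avg salary = 283000/2 = $141500
  Paris: 2 people, avg salary = 179000/2 = $89500

Highest average salary: Oslo ($141500)

Oslo ($141500)


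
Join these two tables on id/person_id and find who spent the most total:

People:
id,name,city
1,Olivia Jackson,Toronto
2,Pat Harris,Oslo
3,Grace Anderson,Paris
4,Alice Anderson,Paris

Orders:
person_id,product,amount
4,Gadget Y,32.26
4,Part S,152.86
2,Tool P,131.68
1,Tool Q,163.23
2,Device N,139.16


Join on: people.id = orders.person_id

Joined rows:
  Alice Anderson (Paris) bought Gadget Y for $32.26
  Alice Anderson (Paris) bought Part S for $152.86
  Pat Harris (Oslo) bought Tool P for $131.68
  Olivia Jackson (Toronto) bought Tool Q for $163.23
  Pat Harris (Oslo) bought Device N for $139.16

Total per person:
  Pat Harris: $270.84
  Alice Anderson: $185.12
  Olivia Jackson: $163.23

Top spender: Pat Harris ($270.84)

Pat Harris ($270.84)


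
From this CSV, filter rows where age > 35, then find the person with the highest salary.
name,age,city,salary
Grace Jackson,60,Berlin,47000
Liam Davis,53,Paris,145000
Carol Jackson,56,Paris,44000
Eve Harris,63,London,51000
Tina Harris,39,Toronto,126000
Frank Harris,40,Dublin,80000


Filter: age > 35
Sort by: salary (descending)

Filtered records (6):
  Liam Davis, age 53, salary $145000
  Tina Harris, age 39, salary $126000
  Frank Harris, age 40, salary $80000
  Eve Harris, age 63, salary $51000
  Grace Jackson, age 60, salary $47000
  Carol Jackson, age 56, salary $44000

Highest salary: Liam Davis ($145000)

Liam Davis


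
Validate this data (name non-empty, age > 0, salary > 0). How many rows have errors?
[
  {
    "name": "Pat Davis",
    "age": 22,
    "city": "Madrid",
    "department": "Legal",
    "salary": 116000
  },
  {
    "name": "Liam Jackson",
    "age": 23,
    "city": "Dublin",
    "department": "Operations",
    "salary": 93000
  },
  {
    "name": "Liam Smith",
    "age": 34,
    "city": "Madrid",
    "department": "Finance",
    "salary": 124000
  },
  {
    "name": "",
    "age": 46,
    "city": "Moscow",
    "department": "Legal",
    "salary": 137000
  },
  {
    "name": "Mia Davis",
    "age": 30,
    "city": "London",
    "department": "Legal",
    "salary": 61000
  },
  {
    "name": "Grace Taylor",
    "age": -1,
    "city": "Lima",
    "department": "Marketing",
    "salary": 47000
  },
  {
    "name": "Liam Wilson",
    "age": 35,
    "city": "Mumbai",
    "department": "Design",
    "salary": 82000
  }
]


Validating 7 records:
Rules: name non-empty, age > 0, salary > 0

  Row 1 (Pat Davis): OK
  Row 2 (Liam Jackson): OK
  Row 3 (Liam Smith): OK
  Row 4 (???): empty name
  Row 5 (Mia Davis): OK
  Row 6 (Grace Taylor): negative age: -1
  Row 7 (Liam Wilson): OK

Total errors: 2

2 errors


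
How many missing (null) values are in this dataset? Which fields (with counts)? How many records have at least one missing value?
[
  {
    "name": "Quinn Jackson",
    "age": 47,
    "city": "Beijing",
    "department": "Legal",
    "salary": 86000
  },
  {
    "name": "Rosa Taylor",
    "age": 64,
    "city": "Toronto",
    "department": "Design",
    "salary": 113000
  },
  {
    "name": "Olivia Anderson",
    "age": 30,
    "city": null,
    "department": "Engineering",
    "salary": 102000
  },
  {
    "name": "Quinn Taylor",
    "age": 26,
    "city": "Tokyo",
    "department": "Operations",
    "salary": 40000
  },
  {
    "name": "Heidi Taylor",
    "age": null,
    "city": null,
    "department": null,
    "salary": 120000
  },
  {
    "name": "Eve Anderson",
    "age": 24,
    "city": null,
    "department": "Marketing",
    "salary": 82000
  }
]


Checking for missing (null) values in 6 records:

  Quinn Jackson: complete
  Rosa Taylor: complete
  Olivia Anderson: city
  Quinn Taylor: complete
  Heidi Taylor: age, city, department
  Eve Anderson: city

Per field:
  name: 0 missing
  age: 1 missing
  city: 3 missing
  department: 1 missing
  salary: 0 missing

Total missing values: 5
Records with any missing: 3

5 missing values (age: 1, city: 3, department: 1); 3 incomplete records


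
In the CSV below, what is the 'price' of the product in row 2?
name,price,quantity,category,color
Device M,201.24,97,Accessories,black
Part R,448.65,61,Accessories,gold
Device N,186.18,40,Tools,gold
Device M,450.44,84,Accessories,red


Query: Row 2 ('Part R'), column 'price'
Value: 448.65

448.65


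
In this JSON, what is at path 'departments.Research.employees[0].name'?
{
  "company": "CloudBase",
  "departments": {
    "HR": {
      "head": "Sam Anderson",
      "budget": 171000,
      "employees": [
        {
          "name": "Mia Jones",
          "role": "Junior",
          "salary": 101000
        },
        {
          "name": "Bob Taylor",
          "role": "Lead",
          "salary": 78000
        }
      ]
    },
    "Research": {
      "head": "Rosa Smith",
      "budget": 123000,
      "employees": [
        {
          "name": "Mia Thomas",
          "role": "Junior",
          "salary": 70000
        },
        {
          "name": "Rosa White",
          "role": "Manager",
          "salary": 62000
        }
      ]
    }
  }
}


Path: departments.Research.employees[0].name

Navigate:
  -> departments
  -> Research
  -> employees[0].name = 'Mia Thomas'

Mia Thomas


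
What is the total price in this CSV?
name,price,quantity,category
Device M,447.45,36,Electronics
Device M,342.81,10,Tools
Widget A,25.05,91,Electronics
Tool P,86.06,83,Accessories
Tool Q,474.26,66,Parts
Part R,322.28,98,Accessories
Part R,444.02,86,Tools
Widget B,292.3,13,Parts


Computing total price:
Values: [447.45, 342.81, 25.05, 86.06, 474.26, 322.28, 444.02, 292.3]
Sum = 2434.23

2434.23


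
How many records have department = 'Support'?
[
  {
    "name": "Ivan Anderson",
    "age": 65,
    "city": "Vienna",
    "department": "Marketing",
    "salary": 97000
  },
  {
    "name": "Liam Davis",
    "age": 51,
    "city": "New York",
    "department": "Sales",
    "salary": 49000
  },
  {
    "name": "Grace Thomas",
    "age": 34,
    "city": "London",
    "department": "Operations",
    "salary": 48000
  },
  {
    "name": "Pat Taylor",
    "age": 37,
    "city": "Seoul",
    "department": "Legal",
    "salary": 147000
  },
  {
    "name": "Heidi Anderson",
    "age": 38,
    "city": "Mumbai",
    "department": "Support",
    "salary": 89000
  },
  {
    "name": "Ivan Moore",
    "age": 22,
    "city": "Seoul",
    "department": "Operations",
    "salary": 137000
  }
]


Data: 6 records
Condition: department = 'Support'

Checking each record:
  Ivan Anderson: Marketing
  Liam Davis: Sales
  Grace Thomas: Operations
  Pat Taylor: Legal
  Heidi Anderson: Support MATCH
  Ivan Moore: Operations

Count: 1

1


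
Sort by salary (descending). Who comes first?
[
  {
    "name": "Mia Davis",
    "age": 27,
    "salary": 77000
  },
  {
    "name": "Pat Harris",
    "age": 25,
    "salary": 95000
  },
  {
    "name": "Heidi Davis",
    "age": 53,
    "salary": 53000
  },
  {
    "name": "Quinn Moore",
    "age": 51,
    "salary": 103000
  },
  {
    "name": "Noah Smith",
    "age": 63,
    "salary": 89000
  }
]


Sort by: salary (descending)

Sorted order:
  1. Quinn Moore (salary = 103000)
  2. Pat Harris (salary = 95000)
  3. Noah Smith (salary = 89000)
  4. Mia Davis (salary = 77000)
  5. Heidi Davis (salary = 53000)

First: Quinn Moore

Quinn Moore


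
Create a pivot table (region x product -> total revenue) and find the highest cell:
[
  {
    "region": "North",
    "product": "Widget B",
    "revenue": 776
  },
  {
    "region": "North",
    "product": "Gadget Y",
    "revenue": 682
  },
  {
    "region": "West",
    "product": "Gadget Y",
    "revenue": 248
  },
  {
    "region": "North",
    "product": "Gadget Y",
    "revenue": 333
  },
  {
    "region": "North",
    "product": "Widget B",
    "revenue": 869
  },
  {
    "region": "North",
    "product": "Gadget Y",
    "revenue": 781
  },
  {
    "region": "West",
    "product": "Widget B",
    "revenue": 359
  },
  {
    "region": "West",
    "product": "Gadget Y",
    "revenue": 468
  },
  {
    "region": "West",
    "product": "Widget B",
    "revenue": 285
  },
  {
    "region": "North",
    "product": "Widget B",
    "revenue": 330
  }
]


Pivot: region (rows) x product (columns) -> total revenue

     Gadget Y      Widget B    
North         1796          1975  
West           716           644  

Highest: North / Widget B = $1975

North / Widget B = $1975


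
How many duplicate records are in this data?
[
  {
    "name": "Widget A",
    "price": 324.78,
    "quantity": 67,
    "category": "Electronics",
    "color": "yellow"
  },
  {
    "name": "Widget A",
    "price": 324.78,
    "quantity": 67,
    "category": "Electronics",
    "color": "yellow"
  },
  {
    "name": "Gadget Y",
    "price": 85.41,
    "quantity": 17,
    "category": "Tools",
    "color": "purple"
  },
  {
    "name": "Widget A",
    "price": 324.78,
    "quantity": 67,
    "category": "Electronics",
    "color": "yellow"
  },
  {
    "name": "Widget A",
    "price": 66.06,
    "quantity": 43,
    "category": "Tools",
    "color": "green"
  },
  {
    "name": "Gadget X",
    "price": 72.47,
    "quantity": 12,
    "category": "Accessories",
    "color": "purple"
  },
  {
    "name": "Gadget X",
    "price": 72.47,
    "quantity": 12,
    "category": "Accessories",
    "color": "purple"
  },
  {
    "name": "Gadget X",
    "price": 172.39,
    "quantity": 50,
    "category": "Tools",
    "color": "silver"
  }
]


Checking 8 records for duplicates:

  Row 1: Widget A ($324.78, qty 67)
  Row 2: Widget A ($324.78, qty 67) <-- DUPLICATE
  Row 3: Gadget Y ($85.41, qty 17)
  Row 4: Widget A ($324.78, qty 67) <-- DUPLICATE
  Row 5: Widget A ($66.06, qty 43)
  Row 6: Gadget X ($72.47, qty 12)
  Row 7: Gadget X ($72.47, qty 12) <-- DUPLICATE
  Row 8: Gadget X ($172.39, qty 50)

Duplicates found: 3
Unique records: 5

3 duplicates, 5 unique


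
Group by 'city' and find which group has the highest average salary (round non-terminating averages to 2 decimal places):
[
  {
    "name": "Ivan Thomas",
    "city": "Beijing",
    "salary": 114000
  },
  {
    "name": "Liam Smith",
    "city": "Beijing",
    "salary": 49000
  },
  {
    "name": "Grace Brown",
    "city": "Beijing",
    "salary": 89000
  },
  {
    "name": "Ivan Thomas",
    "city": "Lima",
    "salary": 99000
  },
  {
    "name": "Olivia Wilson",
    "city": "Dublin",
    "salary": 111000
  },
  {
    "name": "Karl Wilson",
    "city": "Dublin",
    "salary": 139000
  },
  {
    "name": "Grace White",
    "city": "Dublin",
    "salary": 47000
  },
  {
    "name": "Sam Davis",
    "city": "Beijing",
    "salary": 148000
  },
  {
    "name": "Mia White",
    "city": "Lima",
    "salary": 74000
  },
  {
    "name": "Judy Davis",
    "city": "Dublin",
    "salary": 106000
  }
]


Group by: city

Groups:
  Beijing: 4 people, avg salary = 400000/4 = $100000
  Dublin: 4 people, avg salary = 403000/4 = $100750
  Lima: 2 people, avg salary = 173000/2 = $86500

Highest average salary: Dublin ($100750)

Dublin ($100750)


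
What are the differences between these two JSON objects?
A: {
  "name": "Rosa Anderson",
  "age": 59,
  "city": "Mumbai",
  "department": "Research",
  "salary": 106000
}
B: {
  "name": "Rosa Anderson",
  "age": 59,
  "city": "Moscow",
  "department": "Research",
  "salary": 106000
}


Comparing each field (in key order):
  name: same
  age: same
  city: DIFFERENT
  department: same
  salary: same
Differences:
  city: Mumbai -> Moscow

1 field(s) changed

1 change: city


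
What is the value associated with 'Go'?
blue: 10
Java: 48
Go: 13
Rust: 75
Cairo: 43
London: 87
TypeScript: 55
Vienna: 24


Looking up key 'Go'
Value: 13

13


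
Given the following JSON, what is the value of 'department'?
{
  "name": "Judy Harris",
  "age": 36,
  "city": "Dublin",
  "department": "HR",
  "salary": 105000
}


Looking up field 'department'
Value: HR

HR


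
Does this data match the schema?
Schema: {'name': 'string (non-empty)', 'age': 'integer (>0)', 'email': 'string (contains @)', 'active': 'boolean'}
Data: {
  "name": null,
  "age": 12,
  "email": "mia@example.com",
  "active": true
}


Validating each field against schema:
  name: FAIL (null is not a string)
  age: OK (positive integer)
  email: OK (string with @)
  active: OK (boolean)

Result: INVALID (1 error: name)

INVALID (1 error: name)


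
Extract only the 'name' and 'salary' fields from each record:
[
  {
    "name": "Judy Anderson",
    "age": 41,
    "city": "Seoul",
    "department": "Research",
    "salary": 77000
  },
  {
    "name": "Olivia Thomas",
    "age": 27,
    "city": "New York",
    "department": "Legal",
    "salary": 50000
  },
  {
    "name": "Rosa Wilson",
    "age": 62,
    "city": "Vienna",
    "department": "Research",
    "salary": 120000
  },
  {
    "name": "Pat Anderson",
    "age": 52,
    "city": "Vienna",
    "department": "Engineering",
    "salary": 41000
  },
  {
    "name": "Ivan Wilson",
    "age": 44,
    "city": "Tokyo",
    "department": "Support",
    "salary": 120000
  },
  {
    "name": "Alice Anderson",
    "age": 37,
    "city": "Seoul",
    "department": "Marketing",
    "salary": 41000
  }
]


Original: 6 records with fields: name, age, city, department, salary
Keep: ['name', 'salary']
Drop: ['age', 'city', 'department']
Result: 6 records, 2 fields each

[
  {
    "name": "Judy Anderson",
    "salary": 77000
  },
  {
    "name": "Olivia Thomas",
    "salary": 50000
  },
  {
    "name": "Rosa Wilson",
    "salary": 120000
  },
  {
    "name": "Pat Anderson",
    "salary": 41000
  },
  {
    "name": "Ivan Wilson",
    "salary": 120000
  },
  {
    "name": "Alice Anderson",
    "salary": 41000
  }
]


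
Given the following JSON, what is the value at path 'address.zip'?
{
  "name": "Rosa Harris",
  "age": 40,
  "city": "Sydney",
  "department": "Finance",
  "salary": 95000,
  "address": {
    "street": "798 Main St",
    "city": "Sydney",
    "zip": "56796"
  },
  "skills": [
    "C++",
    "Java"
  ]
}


Query: address.zip
Path: address -> zip
Value: 56796

56796


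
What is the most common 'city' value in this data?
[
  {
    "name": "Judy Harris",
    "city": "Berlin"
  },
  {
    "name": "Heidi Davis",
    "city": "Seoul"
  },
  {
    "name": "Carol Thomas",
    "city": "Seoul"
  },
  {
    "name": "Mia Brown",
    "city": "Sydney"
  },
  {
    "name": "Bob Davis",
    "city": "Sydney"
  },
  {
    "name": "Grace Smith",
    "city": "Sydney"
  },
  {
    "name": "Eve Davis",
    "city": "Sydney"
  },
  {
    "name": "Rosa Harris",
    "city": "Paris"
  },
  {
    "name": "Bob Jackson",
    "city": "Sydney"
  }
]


Counting 'city' values across 9 records:

  Sydney: 5 #####
  Seoul: 2 ##
  Berlin: 1 #
  Paris: 1 #

Most common: Sydney (5 times)

Sydney (5 times)


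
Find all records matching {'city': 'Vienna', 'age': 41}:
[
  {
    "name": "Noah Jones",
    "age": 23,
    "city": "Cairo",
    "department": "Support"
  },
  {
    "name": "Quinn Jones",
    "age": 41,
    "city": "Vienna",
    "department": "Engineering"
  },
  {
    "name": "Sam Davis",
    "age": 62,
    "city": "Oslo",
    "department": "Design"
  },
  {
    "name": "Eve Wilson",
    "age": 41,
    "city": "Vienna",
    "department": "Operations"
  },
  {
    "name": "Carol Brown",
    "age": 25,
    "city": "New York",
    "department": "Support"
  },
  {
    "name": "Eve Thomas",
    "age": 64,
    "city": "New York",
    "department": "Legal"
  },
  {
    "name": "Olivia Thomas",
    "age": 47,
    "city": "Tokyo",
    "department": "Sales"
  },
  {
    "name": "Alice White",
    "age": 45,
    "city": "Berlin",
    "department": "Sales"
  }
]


Search criteria: {'city': 'Vienna', 'age': 41}

Checking 8 records:
  Noah Jones: {city: Cairo, age: 23}
  Quinn Jones: {city: Vienna, age: 41} <-- MATCH
  Sam Davis: {city: Oslo, age: 62}
  Eve Wilson: {city: Vienna, age: 41} <-- MATCH
  Carol Brown: {city: New York, age: 25}
  Eve Thomas: {city: New York, age: 64}
  Olivia Thomas: {city: Tokyo, age: 47}
  Alice White: {city: Berlin, age: 45}

Matches: ["Quinn Jones", "Eve Wilson"]

["Quinn Jones", "Eve Wilson"]


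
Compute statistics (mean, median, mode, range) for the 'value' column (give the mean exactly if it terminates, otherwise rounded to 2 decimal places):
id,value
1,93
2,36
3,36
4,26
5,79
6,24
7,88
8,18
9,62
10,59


Data: [93, 36, 36, 26, 79, 24, 88, 18, 62, 59]
Count: 10
Sum: 521
Mean: 521/10 = 52.1
Sorted: [18, 24, 26, 36, 36, 59, 62, 79, 88, 93]
Median: 47.5
Mode: 36 (2 times)
Range: 93 - 18 = 75
Min: 18, Max: 93

mean=52.1, median=47.5, mode=36, range=75


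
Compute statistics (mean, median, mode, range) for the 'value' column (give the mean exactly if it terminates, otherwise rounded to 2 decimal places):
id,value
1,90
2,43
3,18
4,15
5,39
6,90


Data: [90, 43, 18, 15, 39, 90]
Count: 6
Sum: 295
Mean: 295/6 ≈ 49.17 (rounded to 2 decimal places)
Sorted: [15, 18, 39, 43, 90, 90]
Median: 41.0
Mode: 90 (2 times)
Range: 90 - 15 = 75
Min: 15, Max: 90

mean≈49.17, median=41.0, mode=90, range=75


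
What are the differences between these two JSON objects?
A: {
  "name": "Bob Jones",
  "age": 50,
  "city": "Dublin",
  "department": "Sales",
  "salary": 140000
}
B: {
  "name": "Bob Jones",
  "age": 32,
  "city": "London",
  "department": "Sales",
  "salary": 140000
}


Comparing each field (in key order):
  name: same
  age: DIFFERENT
  city: DIFFERENT
  department: same
  salary: same
Differences:
  age: 50 -> 32
  city: Dublin -> London

2 field(s) changed

2 changes: age, city


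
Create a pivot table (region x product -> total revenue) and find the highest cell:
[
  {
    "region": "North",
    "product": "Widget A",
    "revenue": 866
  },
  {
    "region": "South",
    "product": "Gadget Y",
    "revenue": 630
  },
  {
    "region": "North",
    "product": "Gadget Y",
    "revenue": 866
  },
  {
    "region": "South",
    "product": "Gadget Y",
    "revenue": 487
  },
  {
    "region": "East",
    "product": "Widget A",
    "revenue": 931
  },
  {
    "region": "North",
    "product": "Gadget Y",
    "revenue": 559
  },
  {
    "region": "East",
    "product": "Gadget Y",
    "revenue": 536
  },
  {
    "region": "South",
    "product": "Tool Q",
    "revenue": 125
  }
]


Pivot: region (rows) x product (columns) -> total revenue

     Gadget Y      Tool Q        Widget A    
East           536             0           931  
North         1425             0           866  
South         1117           125             0  

Highest: North / Gadget Y = $1425

North / Gadget Y = $1425


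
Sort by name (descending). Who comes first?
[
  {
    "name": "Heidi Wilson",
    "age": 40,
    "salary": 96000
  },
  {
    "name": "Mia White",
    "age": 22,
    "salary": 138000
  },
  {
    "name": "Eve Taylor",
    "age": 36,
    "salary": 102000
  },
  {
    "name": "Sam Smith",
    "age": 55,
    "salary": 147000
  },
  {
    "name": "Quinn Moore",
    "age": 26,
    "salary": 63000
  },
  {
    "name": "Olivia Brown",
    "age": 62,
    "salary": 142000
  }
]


Sort by: name (descending)

Sorted order:
  1. Sam Smith (name = Sam Smith)
  2. Quinn Moore (name = Quinn Moore)
  3. Olivia Brown (name = Olivia Brown)
  4. Mia White (name = Mia White)
  5. Heidi Wilson (name = Heidi Wilson)
  6. Eve Taylor (name = Eve Taylor)

First: Sam Smith

Sam Smith
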